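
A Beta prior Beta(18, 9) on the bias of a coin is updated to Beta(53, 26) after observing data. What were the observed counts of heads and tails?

35 heads and 17 tails

A Beta(α, β) prior with s successes and f failures in binomial data gives a Beta(α+s, β+f) posterior.
Match parameters: s=53−18=35, f=26−9=17.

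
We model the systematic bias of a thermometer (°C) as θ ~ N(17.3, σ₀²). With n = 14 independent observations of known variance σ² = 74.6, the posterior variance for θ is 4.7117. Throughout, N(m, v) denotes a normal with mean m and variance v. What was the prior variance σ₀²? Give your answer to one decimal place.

For the Normal–Normal model with known σ², precisions add: τ_n = τ₀ + n/σ².
So 1/σ₀² = 1/4.7117 − 14/74.6 = 0.212238 − 0.187668 = 0.024570.
Hence σ₀² = 1/0.024570 ≈ 40.7.

σ₀² = 40.7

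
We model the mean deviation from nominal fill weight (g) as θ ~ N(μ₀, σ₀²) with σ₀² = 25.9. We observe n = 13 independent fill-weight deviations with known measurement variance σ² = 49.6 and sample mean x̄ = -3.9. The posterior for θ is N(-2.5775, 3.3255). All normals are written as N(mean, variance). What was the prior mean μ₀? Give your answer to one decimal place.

The posterior mean is a precision-weighted average: μ_n = (τ₀μ₀ + τ_data·x̄)/(τ₀+τ_data), with τ₀=1/σ₀² and τ_data=n/σ².
Here τ₀ = 1/25.9 = 0.038610 and τ_data = 13/49.6 = 0.262097, so τ_n = 0.300707.
Rearranging for μ₀: μ₀ = (μ_n·τ_n − τ_data·x̄)/τ₀ = (-2.5775·0.300707 − 0.262097·-3.9) / 0.038610 = 0.247106/0.038610 ≈ 6.4.

μ₀ = 6.4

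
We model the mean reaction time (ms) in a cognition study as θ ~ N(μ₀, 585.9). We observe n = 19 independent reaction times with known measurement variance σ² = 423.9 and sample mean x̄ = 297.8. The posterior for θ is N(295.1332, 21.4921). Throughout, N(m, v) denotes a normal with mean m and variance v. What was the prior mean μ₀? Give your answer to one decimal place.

The posterior mean is a precision-weighted average: μ_n = (τ₀μ₀ + τ_data·x̄)/(τ₀+τ_data), with τ₀=1/σ₀² and τ_data=n/σ².
Here τ₀ = 1/585.9 = 0.001707 and τ_data = 19/423.9 = 0.044822, so τ_n = 0.046529.
Rearranging for μ₀: μ₀ = (μ_n·τ_n − τ_data·x̄)/τ₀ = (295.1332·0.046529 − 0.044822·297.8) / 0.001707 = 0.384261/0.001707 ≈ 225.1.

μ₀ = 225.1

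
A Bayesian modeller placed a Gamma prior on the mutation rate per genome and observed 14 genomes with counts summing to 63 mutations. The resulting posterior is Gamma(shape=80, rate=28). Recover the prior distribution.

Gamma(shape=17, rate=14)

Gamma–Poisson conjugacy: posterior shape = α + Σxᵢ, posterior rate = β + n.
So α = 80 − 63 = 17 and β = 28 − 14 = 14.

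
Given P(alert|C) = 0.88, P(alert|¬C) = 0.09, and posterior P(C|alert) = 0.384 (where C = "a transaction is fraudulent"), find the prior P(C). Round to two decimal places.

In odds form, posterior odds = prior odds × likelihood ratio, so prior odds = posterior odds ÷ LR.
Posterior odds = 0.384/(1−0.384) = 0.6234. LR = 0.88/0.09 = 9.7778.
Prior odds = 0.6234/9.7778 = 0.0638, so P(C) = 0.0638/(1+0.0638) ≈ 0.06.

P(C) = 0.06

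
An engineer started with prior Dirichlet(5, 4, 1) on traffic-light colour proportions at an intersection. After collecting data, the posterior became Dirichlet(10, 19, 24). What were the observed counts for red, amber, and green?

counts (5, 15, 23)

For a Dirichlet(α) prior with multinomial counts c, the posterior is Dirichlet(α + c) componentwise.
Counts are posterior − prior componentwise: 10−5=5, 19−4=15, 24−1=23.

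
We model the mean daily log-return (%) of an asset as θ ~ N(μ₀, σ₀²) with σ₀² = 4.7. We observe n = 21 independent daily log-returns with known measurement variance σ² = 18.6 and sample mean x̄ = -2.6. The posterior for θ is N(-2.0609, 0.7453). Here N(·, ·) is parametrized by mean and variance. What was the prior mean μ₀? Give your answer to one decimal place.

μ₀ = 0.8

With known observation variance, the Normal–Normal posterior has precision τ_n = τ₀ + n/σ² and mean μ_n = (τ₀μ₀ + (n/σ²)x̄)/τ_n.
Here τ₀ = 1/4.7 = 0.212766 and τ_data = 21/18.6 = 1.129032, so τ_n = 1.341798.
Rearranging for μ₀: μ₀ = (μ_n·τ_n − τ_data·x̄)/τ₀ = (-2.0609·1.341798 − 1.129032·-2.6) / 0.212766 = 0.170172/0.212766 ≈ 0.8.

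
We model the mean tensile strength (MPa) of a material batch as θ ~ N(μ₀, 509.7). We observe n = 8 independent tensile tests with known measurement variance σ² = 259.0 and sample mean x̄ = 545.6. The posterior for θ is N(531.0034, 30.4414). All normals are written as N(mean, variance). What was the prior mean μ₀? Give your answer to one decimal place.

μ₀ = 301.2

With known observation variance, the Normal–Normal posterior has precision τ_n = τ₀ + n/σ² and mean μ_n = (τ₀μ₀ + (n/σ²)x̄)/τ_n.
Here τ₀ = 1/509.7 = 0.001962 and τ_data = 8/259.0 = 0.030888, so τ_n = 0.032850.
Rearranging for μ₀: μ₀ = (μ_n·τ_n − τ_data·x̄)/τ₀ = (531.0034·0.032850 − 0.030888·545.6) / 0.001962 = 0.590969/0.001962 ≈ 301.2.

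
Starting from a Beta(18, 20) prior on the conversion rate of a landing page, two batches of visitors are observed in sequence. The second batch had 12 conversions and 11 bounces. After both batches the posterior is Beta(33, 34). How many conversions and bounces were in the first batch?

Sequential conjugate updates are equivalent to a single update on the pooled data, so total successes = posterior α − prior α and total failures = posterior β − prior β.
Total across both batches: 33−18=15 conversions, 34−20=14 bounces.
Subtract the second batch: 15−12=3 conversions and 14−11=3 bounces.

3 conversions and 3 bounces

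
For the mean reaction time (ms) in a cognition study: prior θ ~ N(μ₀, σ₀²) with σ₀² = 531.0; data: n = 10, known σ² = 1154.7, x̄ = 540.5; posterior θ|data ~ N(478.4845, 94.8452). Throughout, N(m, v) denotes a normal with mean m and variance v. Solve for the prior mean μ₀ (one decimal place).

μ₀ = 193.3

The posterior mean is a precision-weighted average: μ_n = (τ₀μ₀ + τ_data·x̄)/(τ₀+τ_data), with τ₀=1/σ₀² and τ_data=n/σ².
Here τ₀ = 1/531.0 = 0.001883 and τ_data = 10/1154.7 = 0.008660, so τ_n = 0.010543.
Rearranging for μ₀: μ₀ = (μ_n·τ_n − τ_data·x̄)/τ₀ = (478.4845·0.010543 − 0.008660·540.5) / 0.001883 = 0.363932/0.001883 ≈ 193.3.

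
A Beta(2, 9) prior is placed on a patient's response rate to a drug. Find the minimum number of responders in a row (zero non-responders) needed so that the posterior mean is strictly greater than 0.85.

After k responders and 0 non-responders the posterior is Beta(2+k, 9), with mean (2+k)/(2+9+k).
Set (2+k)/(11+k) > 0.85 and solve: k > (0.85·11 − 2)/(1 − 0.85) = 49.000.
The smallest integer exceeding 49.000 is 50, and checking k=50: (52)/(61) = 0.8525 > 0.85.

k = 50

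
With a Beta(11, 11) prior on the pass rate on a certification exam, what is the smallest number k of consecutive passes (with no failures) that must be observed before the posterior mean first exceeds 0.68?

k = 13

After k passes and 0 failures the posterior is Beta(11+k, 11), with mean (11+k)/(11+11+k).
Set (11+k)/(22+k) > 0.68 and solve: k > (0.68·22 − 11)/(1 − 0.68) = 12.375.
The smallest integer exceeding 12.375 is 13, and checking k=13: (24)/(35) = 0.6857 > 0.68.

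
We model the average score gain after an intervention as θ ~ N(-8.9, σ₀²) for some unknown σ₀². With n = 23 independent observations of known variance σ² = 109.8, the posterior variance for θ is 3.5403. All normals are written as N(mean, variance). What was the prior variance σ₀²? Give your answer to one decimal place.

σ₀² = 13.7

For the Normal–Normal model with known σ², precisions add: τ_n = τ₀ + n/σ².
So 1/σ₀² = 1/3.5403 − 23/109.8 = 0.282462 − 0.209472 = 0.072990.
Hence σ₀² = 1/0.072990 ≈ 13.7.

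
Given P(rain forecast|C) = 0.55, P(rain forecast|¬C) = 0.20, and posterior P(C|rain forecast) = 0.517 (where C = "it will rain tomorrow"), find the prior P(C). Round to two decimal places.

Bayes' rule in odds form gives O(C|E) = O(C)·[P(E|C)/P(E|¬C)], hence O(C) = O(C|E)/LR.
Posterior odds = 0.517/(1−0.517) = 1.0704. LR = 0.55/0.20 = 2.7500.
Prior odds = 1.0704/2.7500 = 0.3892, so P(C) = 0.3892/(1+0.3892) ≈ 0.28.

P(C) = 0.28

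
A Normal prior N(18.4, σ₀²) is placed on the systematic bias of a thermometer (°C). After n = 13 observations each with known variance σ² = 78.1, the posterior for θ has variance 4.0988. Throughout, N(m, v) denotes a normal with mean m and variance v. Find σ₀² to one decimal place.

For the Normal–Normal model with known σ², precisions add: τ_n = τ₀ + n/σ².
So 1/σ₀² = 1/4.0988 − 13/78.1 = 0.243974 − 0.166453 = 0.077521.
Hence σ₀² = 1/0.077521 ≈ 12.9.

σ₀² = 12.9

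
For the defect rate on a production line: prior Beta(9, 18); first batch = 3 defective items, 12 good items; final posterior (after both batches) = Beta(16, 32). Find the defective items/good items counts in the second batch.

4 defective items and 2 good items

Because Beta–binomial updating is additive in the counts, the combined data contributed (α_post−α_prior, β_post−β_prior) successes and failures.
Total across both batches: 16−9=7 defective items, 32−18=14 good items.
Subtract the first batch: 7−3=4 defective items and 14−12=2 good items.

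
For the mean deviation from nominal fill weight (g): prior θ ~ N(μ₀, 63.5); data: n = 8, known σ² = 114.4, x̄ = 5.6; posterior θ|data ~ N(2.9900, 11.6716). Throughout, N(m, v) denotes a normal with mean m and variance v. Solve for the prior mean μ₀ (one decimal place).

The posterior mean is a precision-weighted average: μ_n = (τ₀μ₀ + τ_data·x̄)/(τ₀+τ_data), with τ₀=1/σ₀² and τ_data=n/σ².
Here τ₀ = 1/63.5 = 0.015748 and τ_data = 8/114.4 = 0.069930, so τ_n = 0.085678.
Rearranging for μ₀: μ₀ = (μ_n·τ_n − τ_data·x̄)/τ₀ = (2.9900·0.085678 − 0.069930·5.6) / 0.015748 = -0.135431/0.015748 ≈ -8.6.

μ₀ = -8.6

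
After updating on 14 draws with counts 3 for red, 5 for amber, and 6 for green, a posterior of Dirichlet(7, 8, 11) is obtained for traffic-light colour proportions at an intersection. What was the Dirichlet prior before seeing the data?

For a Dirichlet(α) prior with multinomial counts c, the posterior is Dirichlet(α + c) componentwise.
Subtract each count from the matching posterior parameter: 7−3=4, 8−5=3, 11−6=5.

Dirichlet(4, 3, 5)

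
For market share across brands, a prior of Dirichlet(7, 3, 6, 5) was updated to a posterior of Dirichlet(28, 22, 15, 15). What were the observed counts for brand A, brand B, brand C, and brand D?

For a Dirichlet(α) prior with multinomial counts c, the posterior is Dirichlet(α + c) componentwise.
Counts are posterior − prior componentwise: 28−7=21, 22−3=19, 15−6=9, 15−5=10.

counts (21, 19, 9, 10)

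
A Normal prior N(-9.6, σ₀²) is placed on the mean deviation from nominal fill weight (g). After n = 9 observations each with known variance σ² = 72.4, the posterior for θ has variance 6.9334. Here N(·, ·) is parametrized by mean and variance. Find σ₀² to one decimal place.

For the Normal–Normal model with known σ², precisions add: τ_n = τ₀ + n/σ².
So 1/σ₀² = 1/6.9334 − 9/72.4 = 0.144229 − 0.124309 = 0.019920.
Hence σ₀² = 1/0.019920 ≈ 50.2.

σ₀² = 50.2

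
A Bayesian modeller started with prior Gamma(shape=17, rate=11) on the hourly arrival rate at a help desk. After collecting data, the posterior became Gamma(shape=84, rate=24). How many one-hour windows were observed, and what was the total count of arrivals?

n = 13 one-hour windows with total 67 arrivals

Gamma–Poisson conjugacy: posterior shape = α + Σxᵢ, posterior rate = β + n.
Matching: Σxᵢ = 84 − 17 = 67 and n = 24 − 11 = 13.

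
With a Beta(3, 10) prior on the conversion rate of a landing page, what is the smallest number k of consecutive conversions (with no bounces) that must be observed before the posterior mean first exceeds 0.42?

After k conversions and 0 bounces the posterior is Beta(3+k, 10), with mean (3+k)/(3+10+k).
Set (3+k)/(13+k) > 0.42 and solve: k > (0.42·13 − 3)/(1 − 0.42) = 4.241.
The smallest integer exceeding 4.241 is 5.

k = 5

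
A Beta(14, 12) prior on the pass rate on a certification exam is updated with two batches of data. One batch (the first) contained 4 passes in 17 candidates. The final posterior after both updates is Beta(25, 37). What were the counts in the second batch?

7 passes and 12 failures

Sequential conjugate updates are equivalent to a single update on the pooled data, so total successes = posterior α − prior α and total failures = posterior β − prior β.
Total across both batches: 25−14=11 passes, 37−12=25 failures.
Subtract the first batch: 11−4=7 passes and 25−13=12 failures.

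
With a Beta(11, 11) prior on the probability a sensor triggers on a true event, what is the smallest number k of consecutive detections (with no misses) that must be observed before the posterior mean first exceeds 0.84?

k = 47

After k detections and 0 misses the posterior is Beta(11+k, 11), with mean (11+k)/(11+11+k).
Set (11+k)/(22+k) > 0.84 and solve: k > (0.84·22 − 11)/(1 − 0.84) = 46.750.
The smallest integer exceeding 46.750 is 47.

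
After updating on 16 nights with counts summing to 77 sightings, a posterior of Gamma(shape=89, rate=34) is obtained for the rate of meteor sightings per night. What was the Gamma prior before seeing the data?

Gamma(shape=12, rate=18)

Gamma–Poisson conjugacy: posterior shape = α + Σxᵢ, posterior rate = β + n.
So α = 89 − 77 = 12 and β = 34 − 16 = 18.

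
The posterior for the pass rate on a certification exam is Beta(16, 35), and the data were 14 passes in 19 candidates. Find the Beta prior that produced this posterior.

Under Beta–binomial conjugacy the posterior parameters are (α+s, β+f).
Subtract the data counts: 16−14=2, 35−5=30.

Beta(2, 30)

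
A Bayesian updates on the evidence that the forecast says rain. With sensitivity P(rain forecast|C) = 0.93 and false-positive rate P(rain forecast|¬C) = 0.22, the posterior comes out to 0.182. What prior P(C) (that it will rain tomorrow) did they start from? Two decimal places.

P(C) = 0.05

In odds form, posterior odds = prior odds × likelihood ratio, so prior odds = posterior odds ÷ LR.
Posterior odds = 0.182/(1−0.182) = 0.2225. LR = 0.93/0.22 = 4.2273.
Prior odds = 0.2225/4.2273 = 0.0526, so P(C) = 0.0526/(1+0.0526) ≈ 0.05.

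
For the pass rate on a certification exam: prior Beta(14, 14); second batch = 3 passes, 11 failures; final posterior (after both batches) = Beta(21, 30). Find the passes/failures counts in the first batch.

Because Beta–binomial updating is additive in the counts, the combined data contributed (α_post−α_prior, β_post−β_prior) successes and failures.
Total across both batches: 21−14=7 passes, 30−14=16 failures.
Subtract the second batch: 7−3=4 passes and 16−11=5 failures.

4 passes and 5 failures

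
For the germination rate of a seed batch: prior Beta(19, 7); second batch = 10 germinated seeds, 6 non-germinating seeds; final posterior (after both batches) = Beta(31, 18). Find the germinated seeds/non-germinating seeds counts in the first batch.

2 germinated seeds and 5 non-germinating seeds

Because Beta–binomial updating is additive in the counts, the combined data contributed (α_post−α_prior, β_post−β_prior) successes and failures.
Total across both batches: 31−19=12 germinated seeds, 18−7=11 non-germinating seeds.
Subtract the second batch: 12−10=2 germinated seeds and 11−6=5 non-germinating seeds.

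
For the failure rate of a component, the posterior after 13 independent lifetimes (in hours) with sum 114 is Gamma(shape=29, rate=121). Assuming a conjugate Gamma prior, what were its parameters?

Gamma(shape=16, rate=7)

For an exponential likelihood with a Gamma(α, β) prior on the rate, n observations with total T give posterior Gamma(α+n, β+T).
So α = 29 − 13 = 16 and β = 121 − 114 = 7.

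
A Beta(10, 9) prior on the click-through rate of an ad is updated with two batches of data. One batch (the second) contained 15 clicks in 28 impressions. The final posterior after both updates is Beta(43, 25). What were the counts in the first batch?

Sequential conjugate updates are equivalent to a single update on the pooled data, so total successes = posterior α − prior α and total failures = posterior β − prior β.
Total across both batches: 43−10=33 clicks, 25−9=16 non-clicks.
Subtract the second batch: 33−15=18 clicks and 16−13=3 non-clicks.

18 clicks and 3 non-clicks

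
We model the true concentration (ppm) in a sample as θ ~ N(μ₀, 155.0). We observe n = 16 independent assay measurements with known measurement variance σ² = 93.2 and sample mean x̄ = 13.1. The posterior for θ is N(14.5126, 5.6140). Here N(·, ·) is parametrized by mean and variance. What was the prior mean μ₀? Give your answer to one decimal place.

The posterior mean is a precision-weighted average: μ_n = (τ₀μ₀ + τ_data·x̄)/(τ₀+τ_data), with τ₀=1/σ₀² and τ_data=n/σ².
Here τ₀ = 1/155.0 = 0.006452 and τ_data = 16/93.2 = 0.171674, so τ_n = 0.178126.
Rearranging for μ₀: μ₀ = (μ_n·τ_n − τ_data·x̄)/τ₀ = (14.5126·0.178126 − 0.171674·13.1) / 0.006452 = 0.336142/0.006452 ≈ 52.1.

μ₀ = 52.1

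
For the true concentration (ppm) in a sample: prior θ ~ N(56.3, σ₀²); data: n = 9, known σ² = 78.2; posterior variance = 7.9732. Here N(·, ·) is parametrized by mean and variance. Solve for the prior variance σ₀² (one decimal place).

σ₀² = 96.8

Posterior precision equals prior precision plus data precision: 1/σ_n² = 1/σ₀² + n/σ².
So 1/σ₀² = 1/7.9732 − 9/78.2 = 0.125420 − 0.115090 = 0.010330.
Hence σ₀² = 1/0.010330 ≈ 96.8.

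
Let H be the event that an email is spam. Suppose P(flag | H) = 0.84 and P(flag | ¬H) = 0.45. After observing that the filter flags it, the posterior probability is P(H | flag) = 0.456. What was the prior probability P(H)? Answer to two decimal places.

In odds form, posterior odds = prior odds × likelihood ratio, so prior odds = posterior odds ÷ LR.
Posterior odds = 0.456/(1−0.456) = 0.8382. LR = 0.84/0.45 = 1.8667.
Prior odds = 0.8382/1.8667 = 0.4490, so P(H) = 0.4490/(1+0.4490) ≈ 0.31.

P(H) = 0.31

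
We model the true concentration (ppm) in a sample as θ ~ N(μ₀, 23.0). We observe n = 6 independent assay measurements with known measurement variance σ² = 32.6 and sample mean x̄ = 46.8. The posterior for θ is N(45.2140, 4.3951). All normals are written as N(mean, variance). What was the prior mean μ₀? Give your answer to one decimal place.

μ₀ = 38.5

The posterior mean is a precision-weighted average: μ_n = (τ₀μ₀ + τ_data·x̄)/(τ₀+τ_data), with τ₀=1/σ₀² and τ_data=n/σ².
Here τ₀ = 1/23.0 = 0.043478 and τ_data = 6/32.6 = 0.184049, so τ_n = 0.227527.
Rearranging for μ₀: μ₀ = (μ_n·τ_n − τ_data·x̄)/τ₀ = (45.2140·0.227527 − 0.184049·46.8) / 0.043478 = 1.673913/0.043478 ≈ 38.5.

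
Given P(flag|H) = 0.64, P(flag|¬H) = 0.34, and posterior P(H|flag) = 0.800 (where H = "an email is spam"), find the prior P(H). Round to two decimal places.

P(H) = 0.68

Bayes' rule in odds form gives O(H|E) = O(H)·[P(E|H)/P(E|¬H)], hence O(H) = O(H|E)/LR.
Posterior odds = 0.800/(1−0.800) = 4.0000. LR = 0.64/0.34 = 1.8824.
Prior odds = 4.0000/1.8824 = 2.1249, so P(H) = 2.1249/(1+2.1249) ≈ 0.68.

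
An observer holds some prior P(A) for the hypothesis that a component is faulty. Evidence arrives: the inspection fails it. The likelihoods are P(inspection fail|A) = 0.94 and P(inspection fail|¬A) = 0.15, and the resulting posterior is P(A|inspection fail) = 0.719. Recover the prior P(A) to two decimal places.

P(A) = 0.29

In odds form, posterior odds = prior odds × likelihood ratio, so prior odds = posterior odds ÷ LR.
Posterior odds = 0.719/(1−0.719) = 2.5587. LR = 0.94/0.15 = 6.2667.
Prior odds = 2.5587/6.2667 = 0.4083, so P(A) = 0.4083/(1+0.4083) ≈ 0.29.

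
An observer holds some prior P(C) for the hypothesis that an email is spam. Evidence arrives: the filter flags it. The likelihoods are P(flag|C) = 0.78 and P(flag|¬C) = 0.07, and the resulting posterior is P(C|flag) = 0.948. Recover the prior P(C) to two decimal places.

P(C) = 0.62

Bayes' rule in odds form gives O(C|E) = O(C)·[P(E|C)/P(E|¬C)], hence O(C) = O(C|E)/LR.
Posterior odds = 0.948/(1−0.948) = 18.2308. LR = 0.78/0.07 = 11.1429.
Prior odds = 18.2308/11.1429 = 1.6361, so P(C) = 1.6361/(1+1.6361) ≈ 0.62.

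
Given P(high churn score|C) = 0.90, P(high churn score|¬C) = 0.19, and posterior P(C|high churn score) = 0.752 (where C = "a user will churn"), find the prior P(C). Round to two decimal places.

Bayes' rule in odds form gives O(C|E) = O(C)·[P(E|C)/P(E|¬C)], hence O(C) = O(C|E)/LR.
Posterior odds = 0.752/(1−0.752) = 3.0323. LR = 0.90/0.19 = 4.7368.
Prior odds = 3.0323/4.7368 = 0.6402, so P(C) = 0.6402/(1+0.6402) ≈ 0.39.

P(C) = 0.39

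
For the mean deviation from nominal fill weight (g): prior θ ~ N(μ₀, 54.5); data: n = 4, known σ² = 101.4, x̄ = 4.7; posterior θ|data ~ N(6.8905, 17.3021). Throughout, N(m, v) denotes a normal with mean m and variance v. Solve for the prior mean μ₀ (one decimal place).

μ₀ = 11.6

With known observation variance, the Normal–Normal posterior has precision τ_n = τ₀ + n/σ² and mean μ_n = (τ₀μ₀ + (n/σ²)x̄)/τ_n.
Here τ₀ = 1/54.5 = 0.018349 and τ_data = 4/101.4 = 0.039448, so τ_n = 0.057797.
Rearranging for μ₀: μ₀ = (μ_n·τ_n − τ_data·x̄)/τ₀ = (6.8905·0.057797 − 0.039448·4.7) / 0.018349 = 0.212845/0.018349 ≈ 11.6.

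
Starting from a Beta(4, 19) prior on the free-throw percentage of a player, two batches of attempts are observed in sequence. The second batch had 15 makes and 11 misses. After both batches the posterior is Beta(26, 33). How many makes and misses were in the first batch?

7 makes and 3 misses

Because Beta–binomial updating is additive in the counts, the combined data contributed (α_post−α_prior, β_post−β_prior) successes and failures.
Total across both batches: 26−4=22 makes, 33−19=14 misses.
Subtract the second batch: 22−15=7 makes and 14−11=3 misses.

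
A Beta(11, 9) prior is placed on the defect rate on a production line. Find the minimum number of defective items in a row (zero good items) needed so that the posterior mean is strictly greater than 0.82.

k = 31

After k defective items and 0 good items the posterior is Beta(11+k, 9), with mean (11+k)/(11+9+k).
Set (11+k)/(20+k) > 0.82 and solve: k > (0.82·20 − 11)/(1 − 0.82) = 30.000.
The smallest integer exceeding 30.000 is 31.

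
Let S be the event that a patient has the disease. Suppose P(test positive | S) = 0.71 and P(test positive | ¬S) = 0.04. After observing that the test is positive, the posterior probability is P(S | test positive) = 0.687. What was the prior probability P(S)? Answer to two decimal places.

P(S) = 0.11

Bayes' rule in odds form gives O(S|E) = O(S)·[P(E|S)/P(E|¬S)], hence O(S) = O(S|E)/LR.
Posterior odds = 0.687/(1−0.687) = 2.1949. LR = 0.71/0.04 = 17.7500.
Prior odds = 2.1949/17.7500 = 0.1237, so P(S) = 0.1237/(1+0.1237) ≈ 0.11.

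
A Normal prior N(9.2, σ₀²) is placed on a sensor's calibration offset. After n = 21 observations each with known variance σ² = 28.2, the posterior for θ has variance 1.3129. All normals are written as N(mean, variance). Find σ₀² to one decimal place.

Posterior precision equals prior precision plus data precision: 1/σ_n² = 1/σ₀² + n/σ².
So 1/σ₀² = 1/1.3129 − 21/28.2 = 0.761673 − 0.744681 = 0.016992.
Hence σ₀² = 1/0.016992 ≈ 58.9.

σ₀² = 58.9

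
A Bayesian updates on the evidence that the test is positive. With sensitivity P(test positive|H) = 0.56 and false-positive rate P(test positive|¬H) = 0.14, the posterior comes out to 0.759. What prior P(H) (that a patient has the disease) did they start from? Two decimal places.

Bayes' rule in odds form gives O(H|E) = O(H)·[P(E|H)/P(E|¬H)], hence O(H) = O(H|E)/LR.
Posterior odds = 0.759/(1−0.759) = 3.1494. LR = 0.56/0.14 = 4.0000.
Prior odds = 3.1494/4.0000 = 0.7873, so P(H) = 0.7873/(1+0.7873) ≈ 0.44.

P(H) = 0.44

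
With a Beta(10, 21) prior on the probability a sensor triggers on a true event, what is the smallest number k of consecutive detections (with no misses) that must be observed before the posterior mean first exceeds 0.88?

After k detections and 0 misses the posterior is Beta(10+k, 21), with mean (10+k)/(10+21+k).
Set (10+k)/(31+k) > 0.88 and solve: k > (0.88·31 − 10)/(1 − 0.88) = 144.000.
The smallest integer exceeding 144.000 is 145, and checking k=145: (155)/(176) = 0.8807 > 0.88.

k = 145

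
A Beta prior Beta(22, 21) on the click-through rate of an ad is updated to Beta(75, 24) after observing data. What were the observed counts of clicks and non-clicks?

53 clicks and 3 non-clicks

Beta is conjugate to the binomial likelihood: posterior = Beta(α+s, β+f).
Match parameters: s=75−22=53, f=24−21=3.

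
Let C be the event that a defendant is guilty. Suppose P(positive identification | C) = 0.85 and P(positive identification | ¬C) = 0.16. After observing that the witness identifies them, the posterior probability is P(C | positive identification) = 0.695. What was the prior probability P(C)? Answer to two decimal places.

P(C) = 0.30

Bayes' rule in odds form gives O(C|E) = O(C)·[P(E|C)/P(E|¬C)], hence O(C) = O(C|E)/LR.
Posterior odds = 0.695/(1−0.695) = 2.2787. LR = 0.85/0.16 = 5.3125.
Prior odds = 2.2787/5.3125 = 0.4289, so P(C) = 0.4289/(1+0.4289) ≈ 0.30.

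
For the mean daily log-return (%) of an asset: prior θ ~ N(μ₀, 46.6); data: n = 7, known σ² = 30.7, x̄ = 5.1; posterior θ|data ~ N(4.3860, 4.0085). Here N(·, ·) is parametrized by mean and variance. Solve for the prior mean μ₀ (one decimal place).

With known observation variance, the Normal–Normal posterior has precision τ_n = τ₀ + n/σ² and mean μ_n = (τ₀μ₀ + (n/σ²)x̄)/τ_n.
Here τ₀ = 1/46.6 = 0.021459 and τ_data = 7/30.7 = 0.228013, so τ_n = 0.249472.
Rearranging for μ₀: μ₀ = (μ_n·τ_n − τ_data·x̄)/τ₀ = (4.3860·0.249472 − 0.228013·5.1) / 0.021459 = -0.068682/0.021459 ≈ -3.2.

μ₀ = -3.2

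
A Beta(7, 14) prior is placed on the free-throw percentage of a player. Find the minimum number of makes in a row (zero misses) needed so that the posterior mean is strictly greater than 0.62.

After k makes and 0 misses the posterior is Beta(7+k, 14), with mean (7+k)/(7+14+k).
Set (7+k)/(21+k) > 0.62 and solve: k > (0.62·21 − 7)/(1 − 0.62) = 15.842.
The smallest integer exceeding 15.842 is 16, and checking k=16: (23)/(37) = 0.6216 > 0.62.

k = 16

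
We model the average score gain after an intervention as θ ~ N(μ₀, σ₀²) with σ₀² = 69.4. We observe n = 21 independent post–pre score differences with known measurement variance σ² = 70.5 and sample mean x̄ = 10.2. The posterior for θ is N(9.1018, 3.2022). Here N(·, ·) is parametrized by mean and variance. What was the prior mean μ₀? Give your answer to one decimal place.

μ₀ = -13.6

With known observation variance, the Normal–Normal posterior has precision τ_n = τ₀ + n/σ² and mean μ_n = (τ₀μ₀ + (n/σ²)x̄)/τ_n.
Here τ₀ = 1/69.4 = 0.014409 and τ_data = 21/70.5 = 0.297872, so τ_n = 0.312281.
Rearranging for μ₀: μ₀ = (μ_n·τ_n − τ_data·x̄)/τ₀ = (9.1018·0.312281 − 0.297872·10.2) / 0.014409 = -0.195975/0.014409 ≈ -13.6.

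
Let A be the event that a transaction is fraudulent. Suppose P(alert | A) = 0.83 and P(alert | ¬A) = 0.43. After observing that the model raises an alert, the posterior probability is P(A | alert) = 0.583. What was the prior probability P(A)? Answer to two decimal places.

P(A) = 0.42

In odds form, posterior odds = prior odds × likelihood ratio, so prior odds = posterior odds ÷ LR.
Posterior odds = 0.583/(1−0.583) = 1.3981. LR = 0.83/0.43 = 1.9302.
Prior odds = 1.3981/1.9302 = 0.7243, so P(A) = 0.7243/(1+0.7243) ≈ 0.42.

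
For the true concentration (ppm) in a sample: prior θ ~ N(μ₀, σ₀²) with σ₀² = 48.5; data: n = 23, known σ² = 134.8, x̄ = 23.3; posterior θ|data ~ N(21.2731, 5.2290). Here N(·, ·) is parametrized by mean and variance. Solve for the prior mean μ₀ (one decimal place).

μ₀ = 4.5

The posterior mean is a precision-weighted average: μ_n = (τ₀μ₀ + τ_data·x̄)/(τ₀+τ_data), with τ₀=1/σ₀² and τ_data=n/σ².
Here τ₀ = 1/48.5 = 0.020619 and τ_data = 23/134.8 = 0.170623, so τ_n = 0.191242.
Rearranging for μ₀: μ₀ = (μ_n·τ_n − τ_data·x̄)/τ₀ = (21.2731·0.191242 − 0.170623·23.3) / 0.020619 = 0.092794/0.020619 ≈ 4.5.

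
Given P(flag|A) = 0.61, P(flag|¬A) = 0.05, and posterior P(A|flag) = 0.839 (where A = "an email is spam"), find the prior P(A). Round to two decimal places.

Bayes' rule in odds form gives O(A|E) = O(A)·[P(E|A)/P(E|¬A)], hence O(A) = O(A|E)/LR.
Posterior odds = 0.839/(1−0.839) = 5.2112. LR = 0.61/0.05 = 12.2000.
Prior odds = 5.2112/12.2000 = 0.4271, so P(A) = 0.4271/(1+0.4271) ≈ 0.30.

P(A) = 0.30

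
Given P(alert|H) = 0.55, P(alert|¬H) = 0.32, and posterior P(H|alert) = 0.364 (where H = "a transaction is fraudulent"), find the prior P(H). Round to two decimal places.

P(H) = 0.25

Bayes' rule in odds form gives O(H|E) = O(H)·[P(E|H)/P(E|¬H)], hence O(H) = O(H|E)/LR.
Posterior odds = 0.364/(1−0.364) = 0.5723. LR = 0.55/0.32 = 1.7188.
Prior odds = 0.5723/1.7188 = 0.3330, so P(H) = 0.3330/(1+0.3330) ≈ 0.25.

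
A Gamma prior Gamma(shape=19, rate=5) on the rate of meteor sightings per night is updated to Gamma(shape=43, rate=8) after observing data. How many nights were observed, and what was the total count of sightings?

n = 3 nights with total 24 sightings

Gamma–Poisson conjugacy: posterior shape = α + Σxᵢ, posterior rate = β + n.
Matching: Σxᵢ = 43 − 19 = 24 and n = 8 − 5 = 3.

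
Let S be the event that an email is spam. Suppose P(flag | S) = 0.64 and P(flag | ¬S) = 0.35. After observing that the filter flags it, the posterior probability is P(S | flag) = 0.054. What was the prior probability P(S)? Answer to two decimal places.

Bayes' rule in odds form gives O(S|E) = O(S)·[P(E|S)/P(E|¬S)], hence O(S) = O(S|E)/LR.
Posterior odds = 0.054/(1−0.054) = 0.0571. LR = 0.64/0.35 = 1.8286.
Prior odds = 0.0571/1.8286 = 0.0312, so P(S) = 0.0312/(1+0.0312) ≈ 0.03.

P(S) = 0.03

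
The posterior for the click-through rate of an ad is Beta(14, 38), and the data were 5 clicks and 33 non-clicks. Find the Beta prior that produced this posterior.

Beta(9, 5)

A Beta(α, β) prior with s successes and f failures in binomial data gives a Beta(α+s, β+f) posterior.
Subtract the data counts: 14−5=9, 38−33=5.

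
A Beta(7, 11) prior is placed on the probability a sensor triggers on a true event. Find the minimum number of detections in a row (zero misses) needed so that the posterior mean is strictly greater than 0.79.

After k detections and 0 misses the posterior is Beta(7+k, 11), with mean (7+k)/(7+11+k).
Set (7+k)/(18+k) > 0.79 and solve: k > (0.79·18 − 7)/(1 − 0.79) = 34.381.
The smallest integer exceeding 34.381 is 35.

k = 35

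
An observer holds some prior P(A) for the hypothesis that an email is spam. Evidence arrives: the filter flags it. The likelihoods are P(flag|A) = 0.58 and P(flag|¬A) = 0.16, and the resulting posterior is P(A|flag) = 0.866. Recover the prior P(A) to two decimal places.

Bayes' rule in odds form gives O(A|E) = O(A)·[P(E|A)/P(E|¬A)], hence O(A) = O(A|E)/LR.
Posterior odds = 0.866/(1−0.866) = 6.4627. LR = 0.58/0.16 = 3.6250.
Prior odds = 6.4627/3.6250 = 1.7828, so P(A) = 1.7828/(1+1.7828) ≈ 0.64.

P(A) = 0.64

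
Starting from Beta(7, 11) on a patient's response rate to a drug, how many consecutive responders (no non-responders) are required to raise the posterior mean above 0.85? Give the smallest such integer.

k = 56

After k responders and 0 non-responders the posterior is Beta(7+k, 11), with mean (7+k)/(7+11+k).
Set (7+k)/(18+k) > 0.85 and solve: k > (0.85·18 − 7)/(1 − 0.85) = 55.333.
The smallest integer exceeding 55.333 is 56.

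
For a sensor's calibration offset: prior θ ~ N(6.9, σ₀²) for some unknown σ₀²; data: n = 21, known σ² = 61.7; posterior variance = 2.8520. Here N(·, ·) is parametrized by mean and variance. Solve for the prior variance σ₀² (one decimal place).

Posterior precision equals prior precision plus data precision: 1/σ_n² = 1/σ₀² + n/σ².
So 1/σ₀² = 1/2.8520 − 21/61.7 = 0.350631 − 0.340357 = 0.010274.
Hence σ₀² = 1/0.010274 ≈ 97.3.

σ₀² = 97.3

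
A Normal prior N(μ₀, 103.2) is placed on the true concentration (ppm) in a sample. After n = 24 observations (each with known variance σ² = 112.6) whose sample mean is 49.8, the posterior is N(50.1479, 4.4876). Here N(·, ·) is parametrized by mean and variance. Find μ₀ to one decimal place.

μ₀ = 57.8

With known observation variance, the Normal–Normal posterior has precision τ_n = τ₀ + n/σ² and mean μ_n = (τ₀μ₀ + (n/σ²)x̄)/τ_n.
Here τ₀ = 1/103.2 = 0.009690 and τ_data = 24/112.6 = 0.213144, so τ_n = 0.222834.
Rearranging for μ₀: μ₀ = (μ_n·τ_n − τ_data·x̄)/τ₀ = (50.1479·0.222834 − 0.213144·49.8) / 0.009690 = 0.560086/0.009690 ≈ 57.8.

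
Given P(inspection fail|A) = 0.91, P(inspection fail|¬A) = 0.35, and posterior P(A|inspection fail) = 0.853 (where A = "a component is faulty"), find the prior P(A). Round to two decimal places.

In odds form, posterior odds = prior odds × likelihood ratio, so prior odds = posterior odds ÷ LR.
Posterior odds = 0.853/(1−0.853) = 5.8027. LR = 0.91/0.35 = 2.6000.
Prior odds = 5.8027/2.6000 = 2.2318, so P(A) = 2.2318/(1+2.2318) ≈ 0.69.

P(A) = 0.69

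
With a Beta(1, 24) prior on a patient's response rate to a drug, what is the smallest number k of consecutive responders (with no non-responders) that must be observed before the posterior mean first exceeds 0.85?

k = 136

After k responders and 0 non-responders the posterior is Beta(1+k, 24), with mean (1+k)/(1+24+k).
Set (1+k)/(25+k) > 0.85 and solve: k > (0.85·25 − 1)/(1 − 0.85) = 135.000.
The smallest integer exceeding 135.000 is 136.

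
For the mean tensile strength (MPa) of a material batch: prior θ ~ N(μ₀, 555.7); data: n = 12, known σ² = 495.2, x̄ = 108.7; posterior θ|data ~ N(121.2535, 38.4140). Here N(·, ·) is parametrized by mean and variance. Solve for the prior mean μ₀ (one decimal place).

μ₀ = 290.3

With known observation variance, the Normal–Normal posterior has precision τ_n = τ₀ + n/σ² and mean μ_n = (τ₀μ₀ + (n/σ²)x̄)/τ_n.
Here τ₀ = 1/555.7 = 0.001800 and τ_data = 12/495.2 = 0.024233, so τ_n = 0.026033.
Rearranging for μ₀: μ₀ = (μ_n·τ_n − τ_data·x̄)/τ₀ = (121.2535·0.026033 − 0.024233·108.7) / 0.001800 = 0.522465/0.001800 ≈ 290.3.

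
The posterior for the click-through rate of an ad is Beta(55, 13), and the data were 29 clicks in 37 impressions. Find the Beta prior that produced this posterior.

A Beta(a, b) prior with s successes and f failures in binomial data gives a Beta(a+s, b+f) posterior.
So a = 55 − 29 = 26 and b = 13 − 8 = 5.

Beta(26, 5)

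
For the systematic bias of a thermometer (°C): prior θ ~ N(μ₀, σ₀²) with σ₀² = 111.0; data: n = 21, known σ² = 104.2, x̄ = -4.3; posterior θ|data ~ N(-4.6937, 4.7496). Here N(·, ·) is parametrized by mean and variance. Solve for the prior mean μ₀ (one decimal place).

With known observation variance, the Normal–Normal posterior has precision τ_n = τ₀ + n/σ² and mean μ_n = (τ₀μ₀ + (n/σ²)x̄)/τ_n.
Here τ₀ = 1/111.0 = 0.009009 and τ_data = 21/104.2 = 0.201536, so τ_n = 0.210545.
Rearranging for μ₀: μ₀ = (μ_n·τ_n − τ_data·x̄)/τ₀ = (-4.6937·0.210545 − 0.201536·-4.3) / 0.009009 = -0.121630/0.009009 ≈ -13.5.

μ₀ = -13.5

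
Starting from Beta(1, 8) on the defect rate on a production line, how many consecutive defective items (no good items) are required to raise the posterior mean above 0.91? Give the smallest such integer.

After k defective items and 0 good items the posterior is Beta(1+k, 8), with mean (1+k)/(1+8+k).
Set (1+k)/(9+k) > 0.91 and solve: k > (0.91·9 − 1)/(1 − 0.91) = 79.889.
The smallest integer exceeding 79.889 is 80, and checking k=80: (81)/(89) = 0.9101 > 0.91.

k = 80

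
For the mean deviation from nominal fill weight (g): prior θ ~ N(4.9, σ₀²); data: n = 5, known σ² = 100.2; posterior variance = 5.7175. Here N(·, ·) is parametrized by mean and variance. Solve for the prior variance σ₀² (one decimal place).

For the Normal–Normal model with known σ², precisions add: τ_n = τ₀ + n/σ².
So 1/σ₀² = 1/5.7175 − 5/100.2 = 0.174902 − 0.049900 = 0.125002.
Hence σ₀² = 1/0.125002 ≈ 8.0.

σ₀² = 8.0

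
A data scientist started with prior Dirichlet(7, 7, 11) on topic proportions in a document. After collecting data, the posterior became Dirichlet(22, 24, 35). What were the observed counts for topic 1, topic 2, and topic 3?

counts (15, 17, 24)

For a Dirichlet(α) prior with multinomial counts c, the posterior is Dirichlet(α + c) componentwise.
Counts are posterior − prior componentwise: 22−7=15, 24−7=17, 35−11=24.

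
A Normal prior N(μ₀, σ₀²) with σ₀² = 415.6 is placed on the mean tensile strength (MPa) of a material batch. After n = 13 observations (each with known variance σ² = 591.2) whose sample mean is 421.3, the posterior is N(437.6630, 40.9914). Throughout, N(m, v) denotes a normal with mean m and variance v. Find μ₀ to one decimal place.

μ₀ = 587.2

With known observation variance, the Normal–Normal posterior has precision τ_n = τ₀ + n/σ² and mean μ_n = (τ₀μ₀ + (n/σ²)x̄)/τ_n.
Here τ₀ = 1/415.6 = 0.002406 and τ_data = 13/591.2 = 0.021989, so τ_n = 0.024395.
Rearranging for μ₀: μ₀ = (μ_n·τ_n − τ_data·x̄)/τ₀ = (437.6630·0.024395 − 0.021989·421.3) / 0.002406 = 1.412823/0.002406 ≈ 587.2.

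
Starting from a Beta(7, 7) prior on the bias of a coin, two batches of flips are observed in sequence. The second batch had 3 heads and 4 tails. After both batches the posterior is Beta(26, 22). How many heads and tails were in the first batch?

Sequential conjugate updates are equivalent to a single update on the pooled data, so total successes = posterior α − prior α and total failures = posterior β − prior β.
Total across both batches: 26−7=19 heads, 22−7=15 tails.
Subtract the second batch: 19−3=16 heads and 15−4=11 tails.

16 heads and 11 tails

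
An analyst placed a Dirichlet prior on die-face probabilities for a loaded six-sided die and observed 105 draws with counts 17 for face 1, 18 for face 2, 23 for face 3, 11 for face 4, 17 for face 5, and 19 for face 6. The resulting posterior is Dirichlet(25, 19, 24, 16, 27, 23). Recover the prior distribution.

Dirichlet(8, 1, 1, 5, 10, 4)

For a Dirichlet(α) prior with multinomial counts c, the posterior is Dirichlet(α + c) componentwise.
Subtract each count from the matching posterior parameter: 25−17=8, 19−18=1, 24−23=1, 16−11=5, 27−17=10, 23−19=4.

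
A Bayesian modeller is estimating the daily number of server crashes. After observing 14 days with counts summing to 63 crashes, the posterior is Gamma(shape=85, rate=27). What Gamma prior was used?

A Gamma(α, β) prior (rate parametrization) on a Poisson rate with n observations summing to S gives posterior Gamma(α+S, β+n).
So α = 85 − 63 = 22 and β = 27 − 14 = 13.

Gamma(shape=22, rate=13)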